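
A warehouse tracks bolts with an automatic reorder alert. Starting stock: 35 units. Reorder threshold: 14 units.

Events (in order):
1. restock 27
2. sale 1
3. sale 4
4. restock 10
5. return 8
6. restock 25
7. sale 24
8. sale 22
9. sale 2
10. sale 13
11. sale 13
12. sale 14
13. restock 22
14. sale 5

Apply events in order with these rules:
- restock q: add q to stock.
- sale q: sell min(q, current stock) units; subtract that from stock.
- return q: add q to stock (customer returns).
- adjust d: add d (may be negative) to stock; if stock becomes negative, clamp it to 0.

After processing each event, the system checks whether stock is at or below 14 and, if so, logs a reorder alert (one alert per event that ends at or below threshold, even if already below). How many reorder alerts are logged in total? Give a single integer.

Answer: 1

Derivation:
Processing events:
Start: stock = 35
  Event 1 (restock 27): 35 + 27 = 62
  Event 2 (sale 1): sell min(1,62)=1. stock: 62 - 1 = 61. total_sold = 1
  Event 3 (sale 4): sell min(4,61)=4. stock: 61 - 4 = 57. total_sold = 5
  Event 4 (restock 10): 57 + 10 = 67
  Event 5 (return 8): 67 + 8 = 75
  Event 6 (restock 25): 75 + 25 = 100
  Event 7 (sale 24): sell min(24,100)=24. stock: 100 - 24 = 76. total_sold = 29
  Event 8 (sale 22): sell min(22,76)=22. stock: 76 - 22 = 54. total_sold = 51
  Event 9 (sale 2): sell min(2,54)=2. stock: 54 - 2 = 52. total_sold = 53
  Event 10 (sale 13): sell min(13,52)=13. stock: 52 - 13 = 39. total_sold = 66
  Event 11 (sale 13): sell min(13,39)=13. stock: 39 - 13 = 26. total_sold = 79
  Event 12 (sale 14): sell min(14,26)=14. stock: 26 - 14 = 12. total_sold = 93
  Event 13 (restock 22): 12 + 22 = 34
  Event 14 (sale 5): sell min(5,34)=5. stock: 34 - 5 = 29. total_sold = 98
Final: stock = 29, total_sold = 98

Checking against threshold 14:
  After event 1: stock=62 > 14
  After event 2: stock=61 > 14
  After event 3: stock=57 > 14
  After event 4: stock=67 > 14
  After event 5: stock=75 > 14
  After event 6: stock=100 > 14
  After event 7: stock=76 > 14
  After event 8: stock=54 > 14
  After event 9: stock=52 > 14
  After event 10: stock=39 > 14
  After event 11: stock=26 > 14
  After event 12: stock=12 <= 14 -> ALERT
  After event 13: stock=34 > 14
  After event 14: stock=29 > 14
Alert events: [12]. Count = 1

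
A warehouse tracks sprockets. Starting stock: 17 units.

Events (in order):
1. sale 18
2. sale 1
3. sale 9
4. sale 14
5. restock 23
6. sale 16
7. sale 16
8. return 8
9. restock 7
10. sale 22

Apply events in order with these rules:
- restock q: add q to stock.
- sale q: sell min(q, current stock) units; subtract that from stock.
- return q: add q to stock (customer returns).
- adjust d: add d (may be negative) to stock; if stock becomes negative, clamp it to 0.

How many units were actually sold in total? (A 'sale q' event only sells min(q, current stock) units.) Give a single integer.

Processing events:
Start: stock = 17
  Event 1 (sale 18): sell min(18,17)=17. stock: 17 - 17 = 0. total_sold = 17
  Event 2 (sale 1): sell min(1,0)=0. stock: 0 - 0 = 0. total_sold = 17
  Event 3 (sale 9): sell min(9,0)=0. stock: 0 - 0 = 0. total_sold = 17
  Event 4 (sale 14): sell min(14,0)=0. stock: 0 - 0 = 0. total_sold = 17
  Event 5 (restock 23): 0 + 23 = 23
  Event 6 (sale 16): sell min(16,23)=16. stock: 23 - 16 = 7. total_sold = 33
  Event 7 (sale 16): sell min(16,7)=7. stock: 7 - 7 = 0. total_sold = 40
  Event 8 (return 8): 0 + 8 = 8
  Event 9 (restock 7): 8 + 7 = 15
  Event 10 (sale 22): sell min(22,15)=15. stock: 15 - 15 = 0. total_sold = 55
Final: stock = 0, total_sold = 55

Answer: 55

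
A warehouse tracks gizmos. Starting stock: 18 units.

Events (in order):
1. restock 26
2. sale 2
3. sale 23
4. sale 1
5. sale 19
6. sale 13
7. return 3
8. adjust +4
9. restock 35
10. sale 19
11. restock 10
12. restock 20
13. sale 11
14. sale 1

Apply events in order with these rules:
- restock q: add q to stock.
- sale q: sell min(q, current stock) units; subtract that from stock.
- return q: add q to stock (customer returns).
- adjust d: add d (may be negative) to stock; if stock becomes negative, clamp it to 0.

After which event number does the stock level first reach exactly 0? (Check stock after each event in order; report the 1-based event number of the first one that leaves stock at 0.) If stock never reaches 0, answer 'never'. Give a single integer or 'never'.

Answer: 5

Derivation:
Processing events:
Start: stock = 18
  Event 1 (restock 26): 18 + 26 = 44
  Event 2 (sale 2): sell min(2,44)=2. stock: 44 - 2 = 42. total_sold = 2
  Event 3 (sale 23): sell min(23,42)=23. stock: 42 - 23 = 19. total_sold = 25
  Event 4 (sale 1): sell min(1,19)=1. stock: 19 - 1 = 18. total_sold = 26
  Event 5 (sale 19): sell min(19,18)=18. stock: 18 - 18 = 0. total_sold = 44
  Event 6 (sale 13): sell min(13,0)=0. stock: 0 - 0 = 0. total_sold = 44
  Event 7 (return 3): 0 + 3 = 3
  Event 8 (adjust +4): 3 + 4 = 7
  Event 9 (restock 35): 7 + 35 = 42
  Event 10 (sale 19): sell min(19,42)=19. stock: 42 - 19 = 23. total_sold = 63
  Event 11 (restock 10): 23 + 10 = 33
  Event 12 (restock 20): 33 + 20 = 53
  Event 13 (sale 11): sell min(11,53)=11. stock: 53 - 11 = 42. total_sold = 74
  Event 14 (sale 1): sell min(1,42)=1. stock: 42 - 1 = 41. total_sold = 75
Final: stock = 41, total_sold = 75

First zero at event 5.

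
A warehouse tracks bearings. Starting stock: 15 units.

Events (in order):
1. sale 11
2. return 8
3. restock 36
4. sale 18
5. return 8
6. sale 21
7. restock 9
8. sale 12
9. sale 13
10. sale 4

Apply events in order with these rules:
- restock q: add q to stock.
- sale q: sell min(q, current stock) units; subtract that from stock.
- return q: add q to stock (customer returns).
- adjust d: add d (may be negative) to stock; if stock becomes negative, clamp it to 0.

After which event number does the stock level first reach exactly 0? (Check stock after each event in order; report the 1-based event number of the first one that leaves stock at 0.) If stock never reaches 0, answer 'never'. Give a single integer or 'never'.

Answer: 10

Derivation:
Processing events:
Start: stock = 15
  Event 1 (sale 11): sell min(11,15)=11. stock: 15 - 11 = 4. total_sold = 11
  Event 2 (return 8): 4 + 8 = 12
  Event 3 (restock 36): 12 + 36 = 48
  Event 4 (sale 18): sell min(18,48)=18. stock: 48 - 18 = 30. total_sold = 29
  Event 5 (return 8): 30 + 8 = 38
  Event 6 (sale 21): sell min(21,38)=21. stock: 38 - 21 = 17. total_sold = 50
  Event 7 (restock 9): 17 + 9 = 26
  Event 8 (sale 12): sell min(12,26)=12. stock: 26 - 12 = 14. total_sold = 62
  Event 9 (sale 13): sell min(13,14)=13. stock: 14 - 13 = 1. total_sold = 75
  Event 10 (sale 4): sell min(4,1)=1. stock: 1 - 1 = 0. total_sold = 76
Final: stock = 0, total_sold = 76

First zero at event 10.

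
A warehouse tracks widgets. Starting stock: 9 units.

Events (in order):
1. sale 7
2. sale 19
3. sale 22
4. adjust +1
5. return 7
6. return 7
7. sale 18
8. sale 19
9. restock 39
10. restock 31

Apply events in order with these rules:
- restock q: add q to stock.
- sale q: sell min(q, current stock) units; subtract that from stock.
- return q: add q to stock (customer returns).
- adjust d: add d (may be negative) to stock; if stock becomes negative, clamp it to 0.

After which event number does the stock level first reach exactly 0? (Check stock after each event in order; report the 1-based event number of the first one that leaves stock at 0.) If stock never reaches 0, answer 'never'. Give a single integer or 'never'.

Processing events:
Start: stock = 9
  Event 1 (sale 7): sell min(7,9)=7. stock: 9 - 7 = 2. total_sold = 7
  Event 2 (sale 19): sell min(19,2)=2. stock: 2 - 2 = 0. total_sold = 9
  Event 3 (sale 22): sell min(22,0)=0. stock: 0 - 0 = 0. total_sold = 9
  Event 4 (adjust +1): 0 + 1 = 1
  Event 5 (return 7): 1 + 7 = 8
  Event 6 (return 7): 8 + 7 = 15
  Event 7 (sale 18): sell min(18,15)=15. stock: 15 - 15 = 0. total_sold = 24
  Event 8 (sale 19): sell min(19,0)=0. stock: 0 - 0 = 0. total_sold = 24
  Event 9 (restock 39): 0 + 39 = 39
  Event 10 (restock 31): 39 + 31 = 70
Final: stock = 70, total_sold = 24

First zero at event 2.

Answer: 2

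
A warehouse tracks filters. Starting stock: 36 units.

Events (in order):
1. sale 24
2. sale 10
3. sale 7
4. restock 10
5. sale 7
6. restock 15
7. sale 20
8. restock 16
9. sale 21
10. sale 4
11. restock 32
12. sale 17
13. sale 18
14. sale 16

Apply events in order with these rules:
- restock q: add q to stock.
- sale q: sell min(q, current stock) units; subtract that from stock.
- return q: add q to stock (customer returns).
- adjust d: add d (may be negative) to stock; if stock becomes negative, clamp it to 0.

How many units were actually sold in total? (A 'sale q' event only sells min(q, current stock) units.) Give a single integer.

Answer: 109

Derivation:
Processing events:
Start: stock = 36
  Event 1 (sale 24): sell min(24,36)=24. stock: 36 - 24 = 12. total_sold = 24
  Event 2 (sale 10): sell min(10,12)=10. stock: 12 - 10 = 2. total_sold = 34
  Event 3 (sale 7): sell min(7,2)=2. stock: 2 - 2 = 0. total_sold = 36
  Event 4 (restock 10): 0 + 10 = 10
  Event 5 (sale 7): sell min(7,10)=7. stock: 10 - 7 = 3. total_sold = 43
  Event 6 (restock 15): 3 + 15 = 18
  Event 7 (sale 20): sell min(20,18)=18. stock: 18 - 18 = 0. total_sold = 61
  Event 8 (restock 16): 0 + 16 = 16
  Event 9 (sale 21): sell min(21,16)=16. stock: 16 - 16 = 0. total_sold = 77
  Event 10 (sale 4): sell min(4,0)=0. stock: 0 - 0 = 0. total_sold = 77
  Event 11 (restock 32): 0 + 32 = 32
  Event 12 (sale 17): sell min(17,32)=17. stock: 32 - 17 = 15. total_sold = 94
  Event 13 (sale 18): sell min(18,15)=15. stock: 15 - 15 = 0. total_sold = 109
  Event 14 (sale 16): sell min(16,0)=0. stock: 0 - 0 = 0. total_sold = 109
Final: stock = 0, total_sold = 109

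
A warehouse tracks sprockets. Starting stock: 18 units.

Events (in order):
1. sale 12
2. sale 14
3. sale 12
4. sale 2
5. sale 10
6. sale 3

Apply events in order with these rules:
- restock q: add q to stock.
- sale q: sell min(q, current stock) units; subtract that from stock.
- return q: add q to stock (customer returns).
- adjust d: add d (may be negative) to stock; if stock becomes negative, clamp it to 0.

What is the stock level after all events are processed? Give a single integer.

Answer: 0

Derivation:
Processing events:
Start: stock = 18
  Event 1 (sale 12): sell min(12,18)=12. stock: 18 - 12 = 6. total_sold = 12
  Event 2 (sale 14): sell min(14,6)=6. stock: 6 - 6 = 0. total_sold = 18
  Event 3 (sale 12): sell min(12,0)=0. stock: 0 - 0 = 0. total_sold = 18
  Event 4 (sale 2): sell min(2,0)=0. stock: 0 - 0 = 0. total_sold = 18
  Event 5 (sale 10): sell min(10,0)=0. stock: 0 - 0 = 0. total_sold = 18
  Event 6 (sale 3): sell min(3,0)=0. stock: 0 - 0 = 0. total_sold = 18
Final: stock = 0, total_sold = 18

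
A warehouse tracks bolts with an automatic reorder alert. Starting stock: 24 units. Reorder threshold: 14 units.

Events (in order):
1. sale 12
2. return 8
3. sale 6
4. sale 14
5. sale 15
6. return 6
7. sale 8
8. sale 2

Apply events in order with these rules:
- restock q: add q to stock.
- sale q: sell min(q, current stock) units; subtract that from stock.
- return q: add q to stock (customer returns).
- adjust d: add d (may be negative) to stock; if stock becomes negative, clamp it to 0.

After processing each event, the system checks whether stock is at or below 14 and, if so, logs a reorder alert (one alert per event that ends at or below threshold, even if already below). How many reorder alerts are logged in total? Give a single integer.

Answer: 7

Derivation:
Processing events:
Start: stock = 24
  Event 1 (sale 12): sell min(12,24)=12. stock: 24 - 12 = 12. total_sold = 12
  Event 2 (return 8): 12 + 8 = 20
  Event 3 (sale 6): sell min(6,20)=6. stock: 20 - 6 = 14. total_sold = 18
  Event 4 (sale 14): sell min(14,14)=14. stock: 14 - 14 = 0. total_sold = 32
  Event 5 (sale 15): sell min(15,0)=0. stock: 0 - 0 = 0. total_sold = 32
  Event 6 (return 6): 0 + 6 = 6
  Event 7 (sale 8): sell min(8,6)=6. stock: 6 - 6 = 0. total_sold = 38
  Event 8 (sale 2): sell min(2,0)=0. stock: 0 - 0 = 0. total_sold = 38
Final: stock = 0, total_sold = 38

Checking against threshold 14:
  After event 1: stock=12 <= 14 -> ALERT
  After event 2: stock=20 > 14
  After event 3: stock=14 <= 14 -> ALERT
  After event 4: stock=0 <= 14 -> ALERT
  After event 5: stock=0 <= 14 -> ALERT
  After event 6: stock=6 <= 14 -> ALERT
  After event 7: stock=0 <= 14 -> ALERT
  After event 8: stock=0 <= 14 -> ALERT
Alert events: [1, 3, 4, 5, 6, 7, 8]. Count = 7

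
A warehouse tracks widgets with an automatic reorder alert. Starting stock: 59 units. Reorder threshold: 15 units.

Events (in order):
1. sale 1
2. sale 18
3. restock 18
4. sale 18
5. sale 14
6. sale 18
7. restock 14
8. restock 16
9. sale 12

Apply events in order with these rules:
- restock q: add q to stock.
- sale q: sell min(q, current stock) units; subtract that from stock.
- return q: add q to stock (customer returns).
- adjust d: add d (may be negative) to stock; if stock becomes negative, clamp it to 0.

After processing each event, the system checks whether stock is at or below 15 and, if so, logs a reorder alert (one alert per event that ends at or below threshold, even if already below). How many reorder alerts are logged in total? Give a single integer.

Processing events:
Start: stock = 59
  Event 1 (sale 1): sell min(1,59)=1. stock: 59 - 1 = 58. total_sold = 1
  Event 2 (sale 18): sell min(18,58)=18. stock: 58 - 18 = 40. total_sold = 19
  Event 3 (restock 18): 40 + 18 = 58
  Event 4 (sale 18): sell min(18,58)=18. stock: 58 - 18 = 40. total_sold = 37
  Event 5 (sale 14): sell min(14,40)=14. stock: 40 - 14 = 26. total_sold = 51
  Event 6 (sale 18): sell min(18,26)=18. stock: 26 - 18 = 8. total_sold = 69
  Event 7 (restock 14): 8 + 14 = 22
  Event 8 (restock 16): 22 + 16 = 38
  Event 9 (sale 12): sell min(12,38)=12. stock: 38 - 12 = 26. total_sold = 81
Final: stock = 26, total_sold = 81

Checking against threshold 15:
  After event 1: stock=58 > 15
  After event 2: stock=40 > 15
  After event 3: stock=58 > 15
  After event 4: stock=40 > 15
  After event 5: stock=26 > 15
  After event 6: stock=8 <= 15 -> ALERT
  After event 7: stock=22 > 15
  After event 8: stock=38 > 15
  After event 9: stock=26 > 15
Alert events: [6]. Count = 1

Answer: 1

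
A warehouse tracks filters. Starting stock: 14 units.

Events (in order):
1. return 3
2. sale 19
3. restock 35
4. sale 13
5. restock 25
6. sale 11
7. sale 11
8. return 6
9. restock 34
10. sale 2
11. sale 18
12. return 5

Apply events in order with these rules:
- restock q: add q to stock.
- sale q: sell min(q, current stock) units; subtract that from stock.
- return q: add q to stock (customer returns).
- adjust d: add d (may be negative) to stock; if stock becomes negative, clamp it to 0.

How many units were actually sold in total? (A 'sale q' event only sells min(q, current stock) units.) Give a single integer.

Processing events:
Start: stock = 14
  Event 1 (return 3): 14 + 3 = 17
  Event 2 (sale 19): sell min(19,17)=17. stock: 17 - 17 = 0. total_sold = 17
  Event 3 (restock 35): 0 + 35 = 35
  Event 4 (sale 13): sell min(13,35)=13. stock: 35 - 13 = 22. total_sold = 30
  Event 5 (restock 25): 22 + 25 = 47
  Event 6 (sale 11): sell min(11,47)=11. stock: 47 - 11 = 36. total_sold = 41
  Event 7 (sale 11): sell min(11,36)=11. stock: 36 - 11 = 25. total_sold = 52
  Event 8 (return 6): 25 + 6 = 31
  Event 9 (restock 34): 31 + 34 = 65
  Event 10 (sale 2): sell min(2,65)=2. stock: 65 - 2 = 63. total_sold = 54
  Event 11 (sale 18): sell min(18,63)=18. stock: 63 - 18 = 45. total_sold = 72
  Event 12 (return 5): 45 + 5 = 50
Final: stock = 50, total_sold = 72

Answer: 72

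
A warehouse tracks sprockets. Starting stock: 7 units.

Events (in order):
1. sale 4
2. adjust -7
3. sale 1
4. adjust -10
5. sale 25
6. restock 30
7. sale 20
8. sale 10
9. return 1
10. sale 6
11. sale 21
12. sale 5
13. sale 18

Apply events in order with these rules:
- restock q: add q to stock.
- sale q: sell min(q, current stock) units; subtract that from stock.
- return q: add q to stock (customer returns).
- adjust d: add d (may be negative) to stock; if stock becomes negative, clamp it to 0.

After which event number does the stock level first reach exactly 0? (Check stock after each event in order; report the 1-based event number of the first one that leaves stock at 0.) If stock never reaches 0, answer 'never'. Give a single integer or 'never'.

Processing events:
Start: stock = 7
  Event 1 (sale 4): sell min(4,7)=4. stock: 7 - 4 = 3. total_sold = 4
  Event 2 (adjust -7): 3 + -7 = 0 (clamped to 0)
  Event 3 (sale 1): sell min(1,0)=0. stock: 0 - 0 = 0. total_sold = 4
  Event 4 (adjust -10): 0 + -10 = 0 (clamped to 0)
  Event 5 (sale 25): sell min(25,0)=0. stock: 0 - 0 = 0. total_sold = 4
  Event 6 (restock 30): 0 + 30 = 30
  Event 7 (sale 20): sell min(20,30)=20. stock: 30 - 20 = 10. total_sold = 24
  Event 8 (sale 10): sell min(10,10)=10. stock: 10 - 10 = 0. total_sold = 34
  Event 9 (return 1): 0 + 1 = 1
  Event 10 (sale 6): sell min(6,1)=1. stock: 1 - 1 = 0. total_sold = 35
  Event 11 (sale 21): sell min(21,0)=0. stock: 0 - 0 = 0. total_sold = 35
  Event 12 (sale 5): sell min(5,0)=0. stock: 0 - 0 = 0. total_sold = 35
  Event 13 (sale 18): sell min(18,0)=0. stock: 0 - 0 = 0. total_sold = 35
Final: stock = 0, total_sold = 35

First zero at event 2.

Answer: 2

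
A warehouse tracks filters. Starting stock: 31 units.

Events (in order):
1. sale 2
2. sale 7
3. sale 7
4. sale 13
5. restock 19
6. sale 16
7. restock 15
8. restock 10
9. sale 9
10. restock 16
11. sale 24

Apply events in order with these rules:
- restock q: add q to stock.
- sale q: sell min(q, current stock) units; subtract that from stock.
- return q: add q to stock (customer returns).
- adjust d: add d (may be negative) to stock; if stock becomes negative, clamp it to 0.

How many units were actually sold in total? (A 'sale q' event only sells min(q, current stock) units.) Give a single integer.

Processing events:
Start: stock = 31
  Event 1 (sale 2): sell min(2,31)=2. stock: 31 - 2 = 29. total_sold = 2
  Event 2 (sale 7): sell min(7,29)=7. stock: 29 - 7 = 22. total_sold = 9
  Event 3 (sale 7): sell min(7,22)=7. stock: 22 - 7 = 15. total_sold = 16
  Event 4 (sale 13): sell min(13,15)=13. stock: 15 - 13 = 2. total_sold = 29
  Event 5 (restock 19): 2 + 19 = 21
  Event 6 (sale 16): sell min(16,21)=16. stock: 21 - 16 = 5. total_sold = 45
  Event 7 (restock 15): 5 + 15 = 20
  Event 8 (restock 10): 20 + 10 = 30
  Event 9 (sale 9): sell min(9,30)=9. stock: 30 - 9 = 21. total_sold = 54
  Event 10 (restock 16): 21 + 16 = 37
  Event 11 (sale 24): sell min(24,37)=24. stock: 37 - 24 = 13. total_sold = 78
Final: stock = 13, total_sold = 78

Answer: 78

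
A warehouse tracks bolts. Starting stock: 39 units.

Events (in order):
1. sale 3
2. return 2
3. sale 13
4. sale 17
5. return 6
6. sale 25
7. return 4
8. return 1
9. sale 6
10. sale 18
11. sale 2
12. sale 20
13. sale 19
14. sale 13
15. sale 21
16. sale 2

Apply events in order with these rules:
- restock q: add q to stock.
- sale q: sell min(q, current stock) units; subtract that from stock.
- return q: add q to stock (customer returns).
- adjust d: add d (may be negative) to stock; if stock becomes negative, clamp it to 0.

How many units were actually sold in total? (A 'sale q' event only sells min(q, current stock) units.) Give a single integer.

Answer: 52

Derivation:
Processing events:
Start: stock = 39
  Event 1 (sale 3): sell min(3,39)=3. stock: 39 - 3 = 36. total_sold = 3
  Event 2 (return 2): 36 + 2 = 38
  Event 3 (sale 13): sell min(13,38)=13. stock: 38 - 13 = 25. total_sold = 16
  Event 4 (sale 17): sell min(17,25)=17. stock: 25 - 17 = 8. total_sold = 33
  Event 5 (return 6): 8 + 6 = 14
  Event 6 (sale 25): sell min(25,14)=14. stock: 14 - 14 = 0. total_sold = 47
  Event 7 (return 4): 0 + 4 = 4
  Event 8 (return 1): 4 + 1 = 5
  Event 9 (sale 6): sell min(6,5)=5. stock: 5 - 5 = 0. total_sold = 52
  Event 10 (sale 18): sell min(18,0)=0. stock: 0 - 0 = 0. total_sold = 52
  Event 11 (sale 2): sell min(2,0)=0. stock: 0 - 0 = 0. total_sold = 52
  Event 12 (sale 20): sell min(20,0)=0. stock: 0 - 0 = 0. total_sold = 52
  Event 13 (sale 19): sell min(19,0)=0. stock: 0 - 0 = 0. total_sold = 52
  Event 14 (sale 13): sell min(13,0)=0. stock: 0 - 0 = 0. total_sold = 52
  Event 15 (sale 21): sell min(21,0)=0. stock: 0 - 0 = 0. total_sold = 52
  Event 16 (sale 2): sell min(2,0)=0. stock: 0 - 0 = 0. total_sold = 52
Final: stock = 0, total_sold = 52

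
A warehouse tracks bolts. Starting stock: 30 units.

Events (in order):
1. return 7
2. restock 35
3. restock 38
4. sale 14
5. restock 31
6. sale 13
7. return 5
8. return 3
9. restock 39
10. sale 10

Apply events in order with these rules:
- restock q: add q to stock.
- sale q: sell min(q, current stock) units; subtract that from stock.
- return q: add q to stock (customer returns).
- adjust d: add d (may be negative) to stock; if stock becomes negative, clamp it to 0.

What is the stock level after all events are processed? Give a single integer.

Processing events:
Start: stock = 30
  Event 1 (return 7): 30 + 7 = 37
  Event 2 (restock 35): 37 + 35 = 72
  Event 3 (restock 38): 72 + 38 = 110
  Event 4 (sale 14): sell min(14,110)=14. stock: 110 - 14 = 96. total_sold = 14
  Event 5 (restock 31): 96 + 31 = 127
  Event 6 (sale 13): sell min(13,127)=13. stock: 127 - 13 = 114. total_sold = 27
  Event 7 (return 5): 114 + 5 = 119
  Event 8 (return 3): 119 + 3 = 122
  Event 9 (restock 39): 122 + 39 = 161
  Event 10 (sale 10): sell min(10,161)=10. stock: 161 - 10 = 151. total_sold = 37
Final: stock = 151, total_sold = 37

Answer: 151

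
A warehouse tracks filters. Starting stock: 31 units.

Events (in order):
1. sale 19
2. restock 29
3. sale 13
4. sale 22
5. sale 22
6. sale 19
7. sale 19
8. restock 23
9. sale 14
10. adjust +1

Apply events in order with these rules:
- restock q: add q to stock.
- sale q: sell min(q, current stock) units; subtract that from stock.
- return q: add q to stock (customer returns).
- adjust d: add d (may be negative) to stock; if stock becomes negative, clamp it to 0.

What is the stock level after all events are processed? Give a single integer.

Processing events:
Start: stock = 31
  Event 1 (sale 19): sell min(19,31)=19. stock: 31 - 19 = 12. total_sold = 19
  Event 2 (restock 29): 12 + 29 = 41
  Event 3 (sale 13): sell min(13,41)=13. stock: 41 - 13 = 28. total_sold = 32
  Event 4 (sale 22): sell min(22,28)=22. stock: 28 - 22 = 6. total_sold = 54
  Event 5 (sale 22): sell min(22,6)=6. stock: 6 - 6 = 0. total_sold = 60
  Event 6 (sale 19): sell min(19,0)=0. stock: 0 - 0 = 0. total_sold = 60
  Event 7 (sale 19): sell min(19,0)=0. stock: 0 - 0 = 0. total_sold = 60
  Event 8 (restock 23): 0 + 23 = 23
  Event 9 (sale 14): sell min(14,23)=14. stock: 23 - 14 = 9. total_sold = 74
  Event 10 (adjust +1): 9 + 1 = 10
Final: stock = 10, total_sold = 74

Answer: 10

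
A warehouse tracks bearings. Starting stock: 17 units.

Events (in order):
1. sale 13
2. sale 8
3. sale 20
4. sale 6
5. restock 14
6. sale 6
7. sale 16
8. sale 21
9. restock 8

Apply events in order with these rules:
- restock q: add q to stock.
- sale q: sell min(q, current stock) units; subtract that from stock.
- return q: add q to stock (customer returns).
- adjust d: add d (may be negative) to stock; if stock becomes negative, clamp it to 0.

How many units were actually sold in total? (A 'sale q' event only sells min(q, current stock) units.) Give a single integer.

Answer: 31

Derivation:
Processing events:
Start: stock = 17
  Event 1 (sale 13): sell min(13,17)=13. stock: 17 - 13 = 4. total_sold = 13
  Event 2 (sale 8): sell min(8,4)=4. stock: 4 - 4 = 0. total_sold = 17
  Event 3 (sale 20): sell min(20,0)=0. stock: 0 - 0 = 0. total_sold = 17
  Event 4 (sale 6): sell min(6,0)=0. stock: 0 - 0 = 0. total_sold = 17
  Event 5 (restock 14): 0 + 14 = 14
  Event 6 (sale 6): sell min(6,14)=6. stock: 14 - 6 = 8. total_sold = 23
  Event 7 (sale 16): sell min(16,8)=8. stock: 8 - 8 = 0. total_sold = 31
  Event 8 (sale 21): sell min(21,0)=0. stock: 0 - 0 = 0. total_sold = 31
  Event 9 (restock 8): 0 + 8 = 8
Final: stock = 8, total_sold = 31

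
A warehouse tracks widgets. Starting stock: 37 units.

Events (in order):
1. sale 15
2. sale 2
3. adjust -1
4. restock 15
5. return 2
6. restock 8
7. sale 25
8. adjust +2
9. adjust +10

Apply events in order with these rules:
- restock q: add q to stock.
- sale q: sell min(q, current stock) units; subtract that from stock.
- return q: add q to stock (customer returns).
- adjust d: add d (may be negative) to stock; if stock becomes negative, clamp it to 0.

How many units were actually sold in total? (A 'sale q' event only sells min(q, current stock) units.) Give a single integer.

Answer: 42

Derivation:
Processing events:
Start: stock = 37
  Event 1 (sale 15): sell min(15,37)=15. stock: 37 - 15 = 22. total_sold = 15
  Event 2 (sale 2): sell min(2,22)=2. stock: 22 - 2 = 20. total_sold = 17
  Event 3 (adjust -1): 20 + -1 = 19
  Event 4 (restock 15): 19 + 15 = 34
  Event 5 (return 2): 34 + 2 = 36
  Event 6 (restock 8): 36 + 8 = 44
  Event 7 (sale 25): sell min(25,44)=25. stock: 44 - 25 = 19. total_sold = 42
  Event 8 (adjust +2): 19 + 2 = 21
  Event 9 (adjust +10): 21 + 10 = 31
Final: stock = 31, total_sold = 42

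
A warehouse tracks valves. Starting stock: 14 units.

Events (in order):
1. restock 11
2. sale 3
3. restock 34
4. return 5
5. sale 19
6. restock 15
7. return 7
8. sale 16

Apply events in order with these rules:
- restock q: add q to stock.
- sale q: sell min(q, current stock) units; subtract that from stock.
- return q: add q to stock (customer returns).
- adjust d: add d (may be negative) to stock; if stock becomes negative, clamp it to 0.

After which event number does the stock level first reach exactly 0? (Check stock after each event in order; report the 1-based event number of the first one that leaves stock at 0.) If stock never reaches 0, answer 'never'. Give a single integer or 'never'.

Answer: never

Derivation:
Processing events:
Start: stock = 14
  Event 1 (restock 11): 14 + 11 = 25
  Event 2 (sale 3): sell min(3,25)=3. stock: 25 - 3 = 22. total_sold = 3
  Event 3 (restock 34): 22 + 34 = 56
  Event 4 (return 5): 56 + 5 = 61
  Event 5 (sale 19): sell min(19,61)=19. stock: 61 - 19 = 42. total_sold = 22
  Event 6 (restock 15): 42 + 15 = 57
  Event 7 (return 7): 57 + 7 = 64
  Event 8 (sale 16): sell min(16,64)=16. stock: 64 - 16 = 48. total_sold = 38
Final: stock = 48, total_sold = 38

Stock never reaches 0.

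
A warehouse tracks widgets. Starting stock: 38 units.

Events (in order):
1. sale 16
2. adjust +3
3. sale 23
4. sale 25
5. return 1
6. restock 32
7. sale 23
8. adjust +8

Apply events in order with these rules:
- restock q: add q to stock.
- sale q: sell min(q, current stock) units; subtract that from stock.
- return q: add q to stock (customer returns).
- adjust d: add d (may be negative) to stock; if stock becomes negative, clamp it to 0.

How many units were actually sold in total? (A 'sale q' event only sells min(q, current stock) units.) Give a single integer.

Processing events:
Start: stock = 38
  Event 1 (sale 16): sell min(16,38)=16. stock: 38 - 16 = 22. total_sold = 16
  Event 2 (adjust +3): 22 + 3 = 25
  Event 3 (sale 23): sell min(23,25)=23. stock: 25 - 23 = 2. total_sold = 39
  Event 4 (sale 25): sell min(25,2)=2. stock: 2 - 2 = 0. total_sold = 41
  Event 5 (return 1): 0 + 1 = 1
  Event 6 (restock 32): 1 + 32 = 33
  Event 7 (sale 23): sell min(23,33)=23. stock: 33 - 23 = 10. total_sold = 64
  Event 8 (adjust +8): 10 + 8 = 18
Final: stock = 18, total_sold = 64

Answer: 64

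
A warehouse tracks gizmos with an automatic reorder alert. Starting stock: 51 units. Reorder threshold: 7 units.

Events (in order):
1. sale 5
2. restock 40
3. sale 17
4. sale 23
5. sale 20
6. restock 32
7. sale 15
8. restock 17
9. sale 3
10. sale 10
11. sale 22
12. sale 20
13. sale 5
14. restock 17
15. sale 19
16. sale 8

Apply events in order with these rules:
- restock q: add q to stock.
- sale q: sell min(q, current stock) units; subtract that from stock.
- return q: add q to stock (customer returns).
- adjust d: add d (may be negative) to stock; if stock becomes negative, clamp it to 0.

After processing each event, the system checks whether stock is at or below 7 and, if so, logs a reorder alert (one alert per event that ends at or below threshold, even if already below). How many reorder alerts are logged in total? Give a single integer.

Processing events:
Start: stock = 51
  Event 1 (sale 5): sell min(5,51)=5. stock: 51 - 5 = 46. total_sold = 5
  Event 2 (restock 40): 46 + 40 = 86
  Event 3 (sale 17): sell min(17,86)=17. stock: 86 - 17 = 69. total_sold = 22
  Event 4 (sale 23): sell min(23,69)=23. stock: 69 - 23 = 46. total_sold = 45
  Event 5 (sale 20): sell min(20,46)=20. stock: 46 - 20 = 26. total_sold = 65
  Event 6 (restock 32): 26 + 32 = 58
  Event 7 (sale 15): sell min(15,58)=15. stock: 58 - 15 = 43. total_sold = 80
  Event 8 (restock 17): 43 + 17 = 60
  Event 9 (sale 3): sell min(3,60)=3. stock: 60 - 3 = 57. total_sold = 83
  Event 10 (sale 10): sell min(10,57)=10. stock: 57 - 10 = 47. total_sold = 93
  Event 11 (sale 22): sell min(22,47)=22. stock: 47 - 22 = 25. total_sold = 115
  Event 12 (sale 20): sell min(20,25)=20. stock: 25 - 20 = 5. total_sold = 135
  Event 13 (sale 5): sell min(5,5)=5. stock: 5 - 5 = 0. total_sold = 140
  Event 14 (restock 17): 0 + 17 = 17
  Event 15 (sale 19): sell min(19,17)=17. stock: 17 - 17 = 0. total_sold = 157
  Event 16 (sale 8): sell min(8,0)=0. stock: 0 - 0 = 0. total_sold = 157
Final: stock = 0, total_sold = 157

Checking against threshold 7:
  After event 1: stock=46 > 7
  After event 2: stock=86 > 7
  After event 3: stock=69 > 7
  After event 4: stock=46 > 7
  After event 5: stock=26 > 7
  After event 6: stock=58 > 7
  After event 7: stock=43 > 7
  After event 8: stock=60 > 7
  After event 9: stock=57 > 7
  After event 10: stock=47 > 7
  After event 11: stock=25 > 7
  After event 12: stock=5 <= 7 -> ALERT
  After event 13: stock=0 <= 7 -> ALERT
  After event 14: stock=17 > 7
  After event 15: stock=0 <= 7 -> ALERT
  After event 16: stock=0 <= 7 -> ALERT
Alert events: [12, 13, 15, 16]. Count = 4

Answer: 4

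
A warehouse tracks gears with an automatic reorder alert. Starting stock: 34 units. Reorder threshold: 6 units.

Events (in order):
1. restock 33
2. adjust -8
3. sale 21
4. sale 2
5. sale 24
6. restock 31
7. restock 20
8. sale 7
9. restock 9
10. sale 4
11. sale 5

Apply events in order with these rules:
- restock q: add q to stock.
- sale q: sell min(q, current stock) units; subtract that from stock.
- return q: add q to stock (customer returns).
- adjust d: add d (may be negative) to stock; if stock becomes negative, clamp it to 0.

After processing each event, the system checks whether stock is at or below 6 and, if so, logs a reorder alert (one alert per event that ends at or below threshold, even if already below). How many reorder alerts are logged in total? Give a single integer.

Answer: 0

Derivation:
Processing events:
Start: stock = 34
  Event 1 (restock 33): 34 + 33 = 67
  Event 2 (adjust -8): 67 + -8 = 59
  Event 3 (sale 21): sell min(21,59)=21. stock: 59 - 21 = 38. total_sold = 21
  Event 4 (sale 2): sell min(2,38)=2. stock: 38 - 2 = 36. total_sold = 23
  Event 5 (sale 24): sell min(24,36)=24. stock: 36 - 24 = 12. total_sold = 47
  Event 6 (restock 31): 12 + 31 = 43
  Event 7 (restock 20): 43 + 20 = 63
  Event 8 (sale 7): sell min(7,63)=7. stock: 63 - 7 = 56. total_sold = 54
  Event 9 (restock 9): 56 + 9 = 65
  Event 10 (sale 4): sell min(4,65)=4. stock: 65 - 4 = 61. total_sold = 58
  Event 11 (sale 5): sell min(5,61)=5. stock: 61 - 5 = 56. total_sold = 63
Final: stock = 56, total_sold = 63

Checking against threshold 6:
  After event 1: stock=67 > 6
  After event 2: stock=59 > 6
  After event 3: stock=38 > 6
  After event 4: stock=36 > 6
  After event 5: stock=12 > 6
  After event 6: stock=43 > 6
  After event 7: stock=63 > 6
  After event 8: stock=56 > 6
  After event 9: stock=65 > 6
  After event 10: stock=61 > 6
  After event 11: stock=56 > 6
Alert events: []. Count = 0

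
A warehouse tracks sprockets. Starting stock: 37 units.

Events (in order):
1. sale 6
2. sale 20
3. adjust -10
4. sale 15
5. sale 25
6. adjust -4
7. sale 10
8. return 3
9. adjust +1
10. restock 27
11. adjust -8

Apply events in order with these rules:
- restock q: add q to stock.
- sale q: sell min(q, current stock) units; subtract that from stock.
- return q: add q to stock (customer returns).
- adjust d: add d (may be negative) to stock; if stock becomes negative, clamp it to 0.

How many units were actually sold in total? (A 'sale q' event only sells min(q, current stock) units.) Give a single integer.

Processing events:
Start: stock = 37
  Event 1 (sale 6): sell min(6,37)=6. stock: 37 - 6 = 31. total_sold = 6
  Event 2 (sale 20): sell min(20,31)=20. stock: 31 - 20 = 11. total_sold = 26
  Event 3 (adjust -10): 11 + -10 = 1
  Event 4 (sale 15): sell min(15,1)=1. stock: 1 - 1 = 0. total_sold = 27
  Event 5 (sale 25): sell min(25,0)=0. stock: 0 - 0 = 0. total_sold = 27
  Event 6 (adjust -4): 0 + -4 = 0 (clamped to 0)
  Event 7 (sale 10): sell min(10,0)=0. stock: 0 - 0 = 0. total_sold = 27
  Event 8 (return 3): 0 + 3 = 3
  Event 9 (adjust +1): 3 + 1 = 4
  Event 10 (restock 27): 4 + 27 = 31
  Event 11 (adjust -8): 31 + -8 = 23
Final: stock = 23, total_sold = 27

Answer: 27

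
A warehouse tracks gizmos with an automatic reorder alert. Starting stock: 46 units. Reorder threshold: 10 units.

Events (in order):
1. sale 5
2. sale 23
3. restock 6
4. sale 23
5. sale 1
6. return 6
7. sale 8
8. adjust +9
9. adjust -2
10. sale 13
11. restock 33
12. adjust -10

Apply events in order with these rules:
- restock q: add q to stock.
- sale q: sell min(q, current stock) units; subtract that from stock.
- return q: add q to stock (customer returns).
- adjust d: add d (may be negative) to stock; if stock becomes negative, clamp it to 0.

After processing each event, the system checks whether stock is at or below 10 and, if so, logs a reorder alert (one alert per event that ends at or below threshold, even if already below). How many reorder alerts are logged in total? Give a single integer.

Answer: 7

Derivation:
Processing events:
Start: stock = 46
  Event 1 (sale 5): sell min(5,46)=5. stock: 46 - 5 = 41. total_sold = 5
  Event 2 (sale 23): sell min(23,41)=23. stock: 41 - 23 = 18. total_sold = 28
  Event 3 (restock 6): 18 + 6 = 24
  Event 4 (sale 23): sell min(23,24)=23. stock: 24 - 23 = 1. total_sold = 51
  Event 5 (sale 1): sell min(1,1)=1. stock: 1 - 1 = 0. total_sold = 52
  Event 6 (return 6): 0 + 6 = 6
  Event 7 (sale 8): sell min(8,6)=6. stock: 6 - 6 = 0. total_sold = 58
  Event 8 (adjust +9): 0 + 9 = 9
  Event 9 (adjust -2): 9 + -2 = 7
  Event 10 (sale 13): sell min(13,7)=7. stock: 7 - 7 = 0. total_sold = 65
  Event 11 (restock 33): 0 + 33 = 33
  Event 12 (adjust -10): 33 + -10 = 23
Final: stock = 23, total_sold = 65

Checking against threshold 10:
  After event 1: stock=41 > 10
  After event 2: stock=18 > 10
  After event 3: stock=24 > 10
  After event 4: stock=1 <= 10 -> ALERT
  After event 5: stock=0 <= 10 -> ALERT
  After event 6: stock=6 <= 10 -> ALERT
  After event 7: stock=0 <= 10 -> ALERT
  After event 8: stock=9 <= 10 -> ALERT
  After event 9: stock=7 <= 10 -> ALERT
  After event 10: stock=0 <= 10 -> ALERT
  After event 11: stock=33 > 10
  After event 12: stock=23 > 10
Alert events: [4, 5, 6, 7, 8, 9, 10]. Count = 7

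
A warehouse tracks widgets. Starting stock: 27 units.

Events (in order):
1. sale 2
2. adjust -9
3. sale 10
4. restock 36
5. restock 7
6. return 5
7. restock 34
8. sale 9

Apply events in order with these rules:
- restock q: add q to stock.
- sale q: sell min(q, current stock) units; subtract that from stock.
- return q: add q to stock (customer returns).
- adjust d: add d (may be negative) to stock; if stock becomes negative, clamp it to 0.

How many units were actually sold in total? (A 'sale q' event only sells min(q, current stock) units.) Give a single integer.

Answer: 21

Derivation:
Processing events:
Start: stock = 27
  Event 1 (sale 2): sell min(2,27)=2. stock: 27 - 2 = 25. total_sold = 2
  Event 2 (adjust -9): 25 + -9 = 16
  Event 3 (sale 10): sell min(10,16)=10. stock: 16 - 10 = 6. total_sold = 12
  Event 4 (restock 36): 6 + 36 = 42
  Event 5 (restock 7): 42 + 7 = 49
  Event 6 (return 5): 49 + 5 = 54
  Event 7 (restock 34): 54 + 34 = 88
  Event 8 (sale 9): sell min(9,88)=9. stock: 88 - 9 = 79. total_sold = 21
Final: stock = 79, total_sold = 21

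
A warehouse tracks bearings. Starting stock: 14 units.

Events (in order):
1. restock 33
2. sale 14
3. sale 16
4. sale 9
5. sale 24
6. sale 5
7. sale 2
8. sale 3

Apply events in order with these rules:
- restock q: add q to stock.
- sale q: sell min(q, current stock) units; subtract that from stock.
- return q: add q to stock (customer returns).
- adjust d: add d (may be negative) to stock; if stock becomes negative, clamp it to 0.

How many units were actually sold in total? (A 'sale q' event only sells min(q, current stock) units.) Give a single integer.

Processing events:
Start: stock = 14
  Event 1 (restock 33): 14 + 33 = 47
  Event 2 (sale 14): sell min(14,47)=14. stock: 47 - 14 = 33. total_sold = 14
  Event 3 (sale 16): sell min(16,33)=16. stock: 33 - 16 = 17. total_sold = 30
  Event 4 (sale 9): sell min(9,17)=9. stock: 17 - 9 = 8. total_sold = 39
  Event 5 (sale 24): sell min(24,8)=8. stock: 8 - 8 = 0. total_sold = 47
  Event 6 (sale 5): sell min(5,0)=0. stock: 0 - 0 = 0. total_sold = 47
  Event 7 (sale 2): sell min(2,0)=0. stock: 0 - 0 = 0. total_sold = 47
  Event 8 (sale 3): sell min(3,0)=0. stock: 0 - 0 = 0. total_sold = 47
Final: stock = 0, total_sold = 47

Answer: 47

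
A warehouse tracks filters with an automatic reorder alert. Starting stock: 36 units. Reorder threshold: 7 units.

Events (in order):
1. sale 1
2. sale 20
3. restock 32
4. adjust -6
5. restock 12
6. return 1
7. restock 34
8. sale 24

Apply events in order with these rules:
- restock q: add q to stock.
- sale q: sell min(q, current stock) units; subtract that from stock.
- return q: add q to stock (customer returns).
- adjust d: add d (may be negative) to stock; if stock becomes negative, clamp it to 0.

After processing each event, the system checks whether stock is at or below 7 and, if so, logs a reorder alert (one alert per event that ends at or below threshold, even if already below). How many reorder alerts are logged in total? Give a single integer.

Processing events:
Start: stock = 36
  Event 1 (sale 1): sell min(1,36)=1. stock: 36 - 1 = 35. total_sold = 1
  Event 2 (sale 20): sell min(20,35)=20. stock: 35 - 20 = 15. total_sold = 21
  Event 3 (restock 32): 15 + 32 = 47
  Event 4 (adjust -6): 47 + -6 = 41
  Event 5 (restock 12): 41 + 12 = 53
  Event 6 (return 1): 53 + 1 = 54
  Event 7 (restock 34): 54 + 34 = 88
  Event 8 (sale 24): sell min(24,88)=24. stock: 88 - 24 = 64. total_sold = 45
Final: stock = 64, total_sold = 45

Checking against threshold 7:
  After event 1: stock=35 > 7
  After event 2: stock=15 > 7
  After event 3: stock=47 > 7
  After event 4: stock=41 > 7
  After event 5: stock=53 > 7
  After event 6: stock=54 > 7
  After event 7: stock=88 > 7
  After event 8: stock=64 > 7
Alert events: []. Count = 0

Answer: 0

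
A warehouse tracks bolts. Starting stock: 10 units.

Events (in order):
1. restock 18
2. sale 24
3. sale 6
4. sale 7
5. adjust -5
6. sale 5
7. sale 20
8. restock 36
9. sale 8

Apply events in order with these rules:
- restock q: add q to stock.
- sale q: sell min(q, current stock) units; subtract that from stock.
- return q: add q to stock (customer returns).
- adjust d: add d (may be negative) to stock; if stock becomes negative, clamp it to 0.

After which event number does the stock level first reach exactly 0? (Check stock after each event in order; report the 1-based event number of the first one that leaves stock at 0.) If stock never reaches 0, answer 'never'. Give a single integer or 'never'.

Processing events:
Start: stock = 10
  Event 1 (restock 18): 10 + 18 = 28
  Event 2 (sale 24): sell min(24,28)=24. stock: 28 - 24 = 4. total_sold = 24
  Event 3 (sale 6): sell min(6,4)=4. stock: 4 - 4 = 0. total_sold = 28
  Event 4 (sale 7): sell min(7,0)=0. stock: 0 - 0 = 0. total_sold = 28
  Event 5 (adjust -5): 0 + -5 = 0 (clamped to 0)
  Event 6 (sale 5): sell min(5,0)=0. stock: 0 - 0 = 0. total_sold = 28
  Event 7 (sale 20): sell min(20,0)=0. stock: 0 - 0 = 0. total_sold = 28
  Event 8 (restock 36): 0 + 36 = 36
  Event 9 (sale 8): sell min(8,36)=8. stock: 36 - 8 = 28. total_sold = 36
Final: stock = 28, total_sold = 36

First zero at event 3.

Answer: 3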